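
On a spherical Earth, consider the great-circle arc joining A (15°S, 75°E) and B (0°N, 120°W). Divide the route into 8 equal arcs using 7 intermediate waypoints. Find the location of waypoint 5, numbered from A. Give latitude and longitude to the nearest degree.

≈ (38°S, 170°W)

Convert each endpoint to a unit vector on the sphere (x = cos φ cos λ, y = cos φ sin λ, z = sin φ).
The central angle between the endpoints is δ = arccos(p₁·p₂) ≈ 2.773 rad (158.9°).
Interpolate at f = 5/8 with slerp weights a = sin((1−f)δ)/sin δ ≈ 2.397, b = sin(fδ)/sin δ ≈ 2.742.
p = a·p₁ + b·p₂ ≈ (-0.772, -0.139, -0.620); φ = arcsin(p_z) ≈ -38.34°, λ = atan2(p_y, p_x) ≈ -169.81°.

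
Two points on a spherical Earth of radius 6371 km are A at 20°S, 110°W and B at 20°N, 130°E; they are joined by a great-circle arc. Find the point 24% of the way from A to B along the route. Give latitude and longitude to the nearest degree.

≈ 12°S, 140°W

The haversine formula gives a central angle δ ≈ 2.163 rad (124.0°) between the endpoints.
Interpolate at f = 0.24 with slerp weights a = sin((1−f)δ)/sin δ ≈ 1.202, b = sin(fδ)/sin δ ≈ 0.598.
p = a·p₁ + b·p₂ ≈ (-0.748, -0.631, -0.207); φ = arcsin(p_z) ≈ -11.92°, λ = atan2(p_y, p_x) ≈ -139.84°.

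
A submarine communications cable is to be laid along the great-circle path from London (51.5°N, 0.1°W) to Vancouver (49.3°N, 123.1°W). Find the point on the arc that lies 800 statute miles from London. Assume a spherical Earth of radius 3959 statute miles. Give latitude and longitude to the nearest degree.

Write both endpoints as unit vectors p₁, p₂ with components (cos φ cos λ, cos φ sin λ, sin φ).
The central angle between the endpoints is δ = arccos(p₁·p₂) ≈ 1.189 rad (68.1°). The total great-circle distance is δ·R ≈ 1.189 × 3959 ≈ 4709 mi, so the target fraction is f = 800/4709 ≈ 0.170.
Interpolate at f ≈ 0.170 with slerp weights a = sin((1−f)δ)/sin δ ≈ 0.899, b = sin(fδ)/sin δ ≈ 0.216.
p = a·p₁ + b·p₂ ≈ (0.483, -0.119, 0.868); φ = arcsin(p_z) ≈ 60.18°, λ = atan2(p_y, p_x) ≈ -13.86°.

≈ 60°N, 14°W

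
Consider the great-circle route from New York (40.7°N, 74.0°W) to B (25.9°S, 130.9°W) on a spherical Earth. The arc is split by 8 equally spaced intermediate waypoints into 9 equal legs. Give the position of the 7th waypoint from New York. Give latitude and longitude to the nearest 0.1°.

≈ (10.9°S, 118.8°W)

Convert each endpoint to a unit vector on the sphere (x = cos φ cos λ, y = cos φ sin λ, z = sin φ).
The central angle between the endpoints is δ = arccos(p₁·p₂) ≈ 1.483 rad (85.0°).
Interpolate at f = 7/9 with slerp weights a = sin((1−f)δ)/sin δ ≈ 0.325, b = sin(fδ)/sin δ ≈ 0.918.
p = a·p₁ + b·p₂ ≈ (-0.473, -0.861, -0.189); φ = arcsin(p_z) ≈ -10.89°, λ = atan2(p_y, p_x) ≈ -118.77°.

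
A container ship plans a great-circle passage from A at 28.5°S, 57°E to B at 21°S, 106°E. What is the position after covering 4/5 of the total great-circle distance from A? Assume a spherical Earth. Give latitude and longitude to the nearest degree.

≈ 24°S, 97°E

Write both endpoints as unit vectors p₁, p₂ with components (cos φ cos λ, cos φ sin λ, sin φ).
The central angle between the endpoints is δ = arccos(p₁·p₂) ≈ 0.782 rad (44.8°).
Interpolate at f = 4/5 with slerp weights a = sin((1−f)δ)/sin δ ≈ 0.221, b = sin(fδ)/sin δ ≈ 0.831.
p = a·p₁ + b·p₂ ≈ (-0.108, 0.909, -0.403); φ = arcsin(p_z) ≈ -23.78°, λ = atan2(p_y, p_x) ≈ 96.78°.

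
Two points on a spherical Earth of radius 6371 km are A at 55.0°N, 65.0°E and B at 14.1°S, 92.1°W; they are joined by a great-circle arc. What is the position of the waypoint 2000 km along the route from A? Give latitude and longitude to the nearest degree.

≈ 68°N, 38°E

Write both endpoints as unit vectors p₁, p₂ with components (cos φ cos λ, cos φ sin λ, sin φ).
The central angle between the endpoints is δ = arccos(p₁·p₂) ≈ 2.363 rad (135.4°). The total great-circle distance is δ·R ≈ 2.363 × 6371 ≈ 15056 km, so the target fraction is f = 2000/15056 ≈ 0.133.
Interpolate at f ≈ 0.133 with slerp weights a = sin((1−f)δ)/sin δ ≈ 1.264, b = sin(fδ)/sin δ ≈ 0.440.
p = a·p₁ + b·p₂ ≈ (0.291, 0.231, 0.928); φ = arcsin(p_z) ≈ 68.20°, λ = atan2(p_y, p_x) ≈ 38.46°.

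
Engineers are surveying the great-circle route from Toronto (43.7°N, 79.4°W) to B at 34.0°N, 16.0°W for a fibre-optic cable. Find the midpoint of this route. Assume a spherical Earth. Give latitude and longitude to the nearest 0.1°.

≈ 43.4°N, 45.3°W

Write both endpoints as unit vectors p₁, p₂ with components (cos φ cos λ, cos φ sin λ, sin φ).
The central angle between the endpoints is δ = arccos(p₁·p₂) ≈ 0.857 rad (49.1°).
Interpolate at f = 1/2 with slerp weights a = sin((1−f)δ)/sin δ ≈ 0.550, b = sin(fδ)/sin δ ≈ 0.550.
p = a·p₁ + b·p₂ ≈ (0.511, -0.516, 0.687); φ = arcsin(p_z) ≈ 43.41°, λ = atan2(p_y, p_x) ≈ -45.28°.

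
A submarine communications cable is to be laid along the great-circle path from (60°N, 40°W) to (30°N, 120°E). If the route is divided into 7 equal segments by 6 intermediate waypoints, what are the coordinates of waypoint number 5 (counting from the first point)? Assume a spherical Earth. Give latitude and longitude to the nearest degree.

≈ (55°N, 113°E)

Convert each endpoint to a unit vector on the sphere (x = cos φ cos λ, y = cos φ sin λ, z = sin φ).
The central angle between the endpoints is δ = arccos(p₁·p₂) ≈ 1.545 rad (88.5°).
Interpolate at f = 5/7 with slerp weights a = sin((1−f)δ)/sin δ ≈ 0.427, b = sin(fδ)/sin δ ≈ 0.893.
p = a·p₁ + b·p₂ ≈ (-0.223, 0.532, 0.817); φ = arcsin(p_z) ≈ 54.74°, λ = atan2(p_y, p_x) ≈ 112.73°.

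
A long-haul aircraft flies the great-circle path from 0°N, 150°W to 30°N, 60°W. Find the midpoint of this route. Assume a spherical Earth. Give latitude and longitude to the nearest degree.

The haversine formula gives a central angle δ ≈ 1.571 rad (90.0°) between the endpoints.
Interpolate at f = 1/2 with slerp weights a = sin((1−f)δ)/sin δ ≈ 0.707, b = sin(fδ)/sin δ ≈ 0.707.
p = a·p₁ + b·p₂ ≈ (-0.306, -0.884, 0.354); φ = arcsin(p_z) ≈ 20.70°, λ = atan2(p_y, p_x) ≈ -109.11°.

≈ 21°N, 109°W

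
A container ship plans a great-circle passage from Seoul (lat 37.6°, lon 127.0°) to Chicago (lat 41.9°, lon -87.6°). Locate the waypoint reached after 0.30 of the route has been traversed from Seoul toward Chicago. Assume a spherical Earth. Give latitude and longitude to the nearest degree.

≈ lat 61°, lon 152°

Convert each endpoint to a unit vector on the sphere (x = cos φ cos λ, y = cos φ sin λ, z = sin φ).
The central angle between the endpoints is δ = arccos(p₁·p₂) ≈ 1.649 rad (94.5°).
Interpolate at f = 0.30 with slerp weights a = sin((1−f)δ)/sin δ ≈ 0.917, b = sin(fδ)/sin δ ≈ 0.476.
p = a·p₁ + b·p₂ ≈ (-0.423, 0.226, 0.878); φ = arcsin(p_z) ≈ 61.36°, λ = atan2(p_y, p_x) ≈ 151.83°.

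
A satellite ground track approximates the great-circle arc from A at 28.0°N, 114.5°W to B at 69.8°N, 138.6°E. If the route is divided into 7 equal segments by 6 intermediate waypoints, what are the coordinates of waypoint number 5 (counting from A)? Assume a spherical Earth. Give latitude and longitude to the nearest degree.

≈ 69°N, 163°W

From cos δ = sin φ₁ sin φ₂ + cos φ₁ cos φ₂ cos Δλ, the central angle is δ ≈ 1.211 rad (69.4°).
Interpolate at f = 5/7 with slerp weights a = sin((1−f)δ)/sin δ ≈ 0.362, b = sin(fδ)/sin δ ≈ 0.813.
p = a·p₁ + b·p₂ ≈ (-0.343, -0.105, 0.933); φ = arcsin(p_z) ≈ 68.95°, λ = atan2(p_y, p_x) ≈ -162.93°.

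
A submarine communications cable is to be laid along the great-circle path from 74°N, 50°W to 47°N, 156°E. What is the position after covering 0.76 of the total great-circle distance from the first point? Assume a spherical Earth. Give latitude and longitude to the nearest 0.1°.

Write both endpoints as unit vectors p₁, p₂ with components (cos φ cos λ, cos φ sin λ, sin φ).
The central angle between the endpoints is δ = arccos(p₁·p₂) ≈ 1.007 rad (57.7°).
Interpolate at f = 0.76 with slerp weights a = sin((1−f)δ)/sin δ ≈ 0.283, b = sin(fδ)/sin δ ≈ 0.820.
p = a·p₁ + b·p₂ ≈ (-0.461, 0.168, 0.872); φ = arcsin(p_z) ≈ 60.66°, λ = atan2(p_y, p_x) ≈ 160.00°.

≈ 60.7°N, 160.0°E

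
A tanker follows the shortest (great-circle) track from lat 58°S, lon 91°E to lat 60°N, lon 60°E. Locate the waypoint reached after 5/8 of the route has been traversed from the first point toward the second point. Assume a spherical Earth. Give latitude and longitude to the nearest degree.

≈ lat 16°N, lon 74°E

Convert each endpoint to a unit vector on the sphere (x = cos φ cos λ, y = cos φ sin λ, z = sin φ).
The central angle between the endpoints is δ = arccos(p₁·p₂) ≈ 2.103 rad (120.5°).
Interpolate at f = 5/8 with slerp weights a = sin((1−f)δ)/sin δ ≈ 0.823, b = sin(fδ)/sin δ ≈ 1.122.
p = a·p₁ + b·p₂ ≈ (0.273, 0.922, 0.274); φ = arcsin(p_z) ≈ 15.90°, λ = atan2(p_y, p_x) ≈ 73.51°.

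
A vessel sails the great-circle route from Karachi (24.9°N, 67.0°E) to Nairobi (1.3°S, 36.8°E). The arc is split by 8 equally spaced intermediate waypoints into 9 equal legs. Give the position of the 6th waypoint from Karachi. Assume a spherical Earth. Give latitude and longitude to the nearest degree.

The haversine formula gives a central angle δ ≈ 0.685 rad (39.3°) between the endpoints.
Interpolate at f = 6/9 with slerp weights a = sin((1−f)δ)/sin δ ≈ 0.358, b = sin(fδ)/sin δ ≈ 0.697.
p = a·p₁ + b·p₂ ≈ (0.685, 0.716, 0.135); φ = arcsin(p_z) ≈ 7.75°, λ = atan2(p_y, p_x) ≈ 46.28°.

≈ 8°N, 46°E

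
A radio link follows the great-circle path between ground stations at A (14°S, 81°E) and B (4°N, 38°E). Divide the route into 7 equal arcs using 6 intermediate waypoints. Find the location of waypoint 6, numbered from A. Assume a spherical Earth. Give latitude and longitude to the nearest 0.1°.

≈ (1.3°N, 44.1°E)

Convert each endpoint to a unit vector on the sphere (x = cos φ cos λ, y = cos φ sin λ, z = sin φ).
The central angle between the endpoints is δ = arccos(p₁·p₂) ≈ 0.808 rad (46.3°).
Interpolate at f = 6/7 with slerp weights a = sin((1−f)δ)/sin δ ≈ 0.159, b = sin(fδ)/sin δ ≈ 0.883.
p = a·p₁ + b·p₂ ≈ (0.719, 0.695, 0.023); φ = arcsin(p_z) ≈ 1.32°, λ = atan2(p_y, p_x) ≈ 44.05°.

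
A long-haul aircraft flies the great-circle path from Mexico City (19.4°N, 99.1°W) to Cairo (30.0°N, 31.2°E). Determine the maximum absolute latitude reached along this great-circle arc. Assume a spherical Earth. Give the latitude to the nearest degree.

≈ 48°N

The great circle lies in the plane with unit normal n̂ = (p₁ × p₂)/|p₁ × p₂|.
Here n̂_z ≈ +0.668; the vertex latitude is φ_max = arccos|n̂_z| ≈ 48.1°.
Check via Clairaut: cos φ_max = |cos φ₁| · sin C = cos(19.4°)·sin(45.1°) ≈ 0.668, again giving ≈ 48.1°.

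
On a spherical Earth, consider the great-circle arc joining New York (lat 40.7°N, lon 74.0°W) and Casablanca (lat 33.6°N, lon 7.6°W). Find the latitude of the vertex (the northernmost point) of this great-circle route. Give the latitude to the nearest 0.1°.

≈ 42.9°N

The great circle lies in the plane with unit normal n̂ = (p₁ × p₂)/|p₁ × p₂|.
Here n̂_z ≈ +0.733; the vertex latitude is φ_max = arccos|n̂_z| ≈ 42.9°.
Check via Clairaut: cos φ_max = |cos φ₁| · sin C = cos(40.7°)·sin(75.2°) ≈ 0.733, again giving ≈ 42.9°.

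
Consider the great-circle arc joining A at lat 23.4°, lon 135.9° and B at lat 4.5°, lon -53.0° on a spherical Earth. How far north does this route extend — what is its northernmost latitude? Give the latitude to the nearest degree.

≈ 73°

The great circle lies in the plane with unit normal n̂ = (p₁ × p₂)/|p₁ × p₂|.
Here n̂_z ≈ +0.290; the vertex latitude is φ_max = arccos|n̂_z| ≈ 73.1°.
Check via Clairaut: cos φ_max = |cos φ₁| · sin C = cos(23.4°)·sin(18.4°) ≈ 0.290, again giving ≈ 73.1°.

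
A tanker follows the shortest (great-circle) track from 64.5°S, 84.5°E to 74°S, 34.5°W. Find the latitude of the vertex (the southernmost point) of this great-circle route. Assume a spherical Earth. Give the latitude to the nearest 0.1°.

The great circle lies in the plane with unit normal n̂ = (p₁ × p₂)/|p₁ × p₂|.
Here n̂_z ≈ -0.177; the vertex latitude is φ_max = arccos|n̂_z| ≈ 79.8°.
Check via Clairaut: cos φ_max = |cos φ₁| · sin C = cos(64.5°)·sin(155.7°) ≈ 0.177, again giving ≈ 79.8°.

≈ 79.8°S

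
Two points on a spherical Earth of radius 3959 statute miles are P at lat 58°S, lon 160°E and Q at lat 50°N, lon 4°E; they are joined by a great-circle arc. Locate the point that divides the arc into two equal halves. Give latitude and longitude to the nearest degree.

≈ lat 17°S, lon 58°E

Convert each endpoint to a unit vector on the sphere (x = cos φ cos λ, y = cos φ sin λ, z = sin φ).
The central angle between the endpoints is δ = arccos(p₁·p₂) ≈ 2.861 rad (163.9°).
Interpolate at f = 1/2 with slerp weights a = sin((1−f)δ)/sin δ ≈ 3.572, b = sin(fδ)/sin δ ≈ 3.572.
p = a·p₁ + b·p₂ ≈ (0.512, 0.808, -0.293); φ = arcsin(p_z) ≈ -17.03°, λ = atan2(p_y, p_x) ≈ 57.64°.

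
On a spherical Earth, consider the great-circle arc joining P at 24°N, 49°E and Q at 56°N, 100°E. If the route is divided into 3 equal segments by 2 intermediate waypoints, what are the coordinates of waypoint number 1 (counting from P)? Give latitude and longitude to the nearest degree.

Convert each endpoint to a unit vector on the sphere (x = cos φ cos λ, y = cos φ sin λ, z = sin φ).
The central angle between the endpoints is δ = arccos(p₁·p₂) ≈ 0.852 rad (48.8°).
Interpolate at f = 1/3 with slerp weights a = sin((1−f)δ)/sin δ ≈ 0.715, b = sin(fδ)/sin δ ≈ 0.372.
p = a·p₁ + b·p₂ ≈ (0.392, 0.698, 0.599); φ = arcsin(p_z) ≈ 36.82°, λ = atan2(p_y, p_x) ≈ 60.66°.

≈ 37°N, 61°E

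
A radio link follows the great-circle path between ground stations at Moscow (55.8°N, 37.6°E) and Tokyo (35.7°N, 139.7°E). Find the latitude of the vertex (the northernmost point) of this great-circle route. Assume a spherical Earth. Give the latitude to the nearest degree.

≈ 61°N

The great circle lies in the plane with unit normal n̂ = (p₁ × p₂)/|p₁ × p₂|.
Here n̂_z ≈ +0.484; the vertex latitude is φ_max = arccos|n̂_z| ≈ 61.1°.
Check via Clairaut: cos φ_max = |cos φ₁| · sin C = cos(55.8°)·sin(59.4°) ≈ 0.484, again giving ≈ 61.1°.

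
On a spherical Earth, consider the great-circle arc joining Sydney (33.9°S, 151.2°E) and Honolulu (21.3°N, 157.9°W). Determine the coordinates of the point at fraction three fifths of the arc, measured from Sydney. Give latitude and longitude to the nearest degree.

From cos δ = sin φ₁ sin φ₂ + cos φ₁ cos φ₂ cos Δλ, the central angle is δ ≈ 1.282 rad (73.4°).
Interpolate at f = 3/5 with slerp weights a = sin((1−f)δ)/sin δ ≈ 0.512, b = sin(fδ)/sin δ ≈ 0.726.
p = a·p₁ + b·p₂ ≈ (-0.999, -0.050, -0.022); φ = arcsin(p_z) ≈ -1.25°, λ = atan2(p_y, p_x) ≈ -177.15°.

≈ 1°S, 177°W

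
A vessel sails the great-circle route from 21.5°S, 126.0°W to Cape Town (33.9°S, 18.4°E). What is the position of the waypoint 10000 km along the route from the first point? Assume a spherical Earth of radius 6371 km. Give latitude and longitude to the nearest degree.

Convert each endpoint to a unit vector on the sphere (x = cos φ cos λ, y = cos φ sin λ, z = sin φ).
The central angle between the endpoints is δ = arccos(p₁·p₂) ≈ 2.008 rad (115.1°). The total great-circle distance is δ·R ≈ 2.008 × 6371 ≈ 12794 km, so the target fraction is f = 10000/12794 ≈ 0.782.
Interpolate at f ≈ 0.782 with slerp weights a = sin((1−f)δ)/sin δ ≈ 0.469, b = sin(fδ)/sin δ ≈ 1.104.
p = a·p₁ + b·p₂ ≈ (0.613, -0.064, -0.787); φ = arcsin(p_z) ≈ -51.95°, λ = atan2(p_y, p_x) ≈ -5.92°.

≈ 52°S, 6°W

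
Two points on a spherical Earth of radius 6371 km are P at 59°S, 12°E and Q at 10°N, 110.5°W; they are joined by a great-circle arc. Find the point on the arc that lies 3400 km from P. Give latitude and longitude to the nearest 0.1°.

≈ 57.5°S, 48.1°W

Write both endpoints as unit vectors p₁, p₂ with components (cos φ cos λ, cos φ sin λ, sin φ).
The central angle between the endpoints is δ = arccos(p₁·p₂) ≈ 2.006 rad (114.9°). The total great-circle distance is δ·R ≈ 2.006 × 6371 ≈ 12779 km, so the target fraction is f = 3400/12779 ≈ 0.266.
Interpolate at f ≈ 0.266 with slerp weights a = sin((1−f)δ)/sin δ ≈ 1.097, b = sin(fδ)/sin δ ≈ 0.561.
p = a·p₁ + b·p₂ ≈ (0.359, -0.400, -0.843); φ = arcsin(p_z) ≈ -57.48°, λ = atan2(p_y, p_x) ≈ -48.06°.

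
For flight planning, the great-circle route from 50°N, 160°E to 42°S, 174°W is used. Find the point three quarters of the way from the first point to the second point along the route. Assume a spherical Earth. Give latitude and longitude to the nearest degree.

≈ 19°S, 179°E

Convert each endpoint to a unit vector on the sphere (x = cos φ cos λ, y = cos φ sin λ, z = sin φ).
The central angle between the endpoints is δ = arccos(p₁·p₂) ≈ 1.654 rad (94.8°).
Interpolate at f = 3/4 with slerp weights a = sin((1−f)δ)/sin δ ≈ 0.403, b = sin(fδ)/sin δ ≈ 0.949.
p = a·p₁ + b·p₂ ≈ (-0.945, 0.015, -0.326); φ = arcsin(p_z) ≈ -19.04°, λ = atan2(p_y, p_x) ≈ 179.10°.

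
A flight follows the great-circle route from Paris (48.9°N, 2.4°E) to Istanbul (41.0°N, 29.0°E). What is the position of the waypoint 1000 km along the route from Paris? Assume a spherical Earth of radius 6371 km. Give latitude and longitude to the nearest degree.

≈ 46°N, 15°E

Write both endpoints as unit vectors p₁, p₂ with components (cos φ cos λ, cos φ sin λ, sin φ).
The central angle between the endpoints is δ = arccos(p₁·p₂) ≈ 0.354 rad (20.3°). The total great-circle distance is δ·R ≈ 0.354 × 6371 ≈ 2255 km, so the target fraction is f = 1000/2255 ≈ 0.443.
Interpolate at f ≈ 0.443 with slerp weights a = sin((1−f)δ)/sin δ ≈ 0.565, b = sin(fδ)/sin δ ≈ 0.451.
p = a·p₁ + b·p₂ ≈ (0.669, 0.181, 0.721); φ = arcsin(p_z) ≈ 46.17°, λ = atan2(p_y, p_x) ≈ 15.11°.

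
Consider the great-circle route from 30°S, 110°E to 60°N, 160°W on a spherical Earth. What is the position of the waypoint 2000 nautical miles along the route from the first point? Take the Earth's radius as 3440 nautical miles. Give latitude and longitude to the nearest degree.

Write both endpoints as unit vectors p₁, p₂ with components (cos φ cos λ, cos φ sin λ, sin φ).
The central angle between the endpoints is δ = arccos(p₁·p₂) ≈ 2.019 rad (115.7°). The total great-circle distance is δ·R ≈ 2.019 × 3440 ≈ 6944 nmi, so the target fraction is f = 2000/6944 ≈ 0.288.
Interpolate at f ≈ 0.288 with slerp weights a = sin((1−f)δ)/sin δ ≈ 1.100, b = sin(fδ)/sin δ ≈ 0.609.
p = a·p₁ + b·p₂ ≈ (-0.612, 0.791, -0.022); φ = arcsin(p_z) ≈ -1.27°, λ = atan2(p_y, p_x) ≈ 127.74°.

≈ 1°S, 128°E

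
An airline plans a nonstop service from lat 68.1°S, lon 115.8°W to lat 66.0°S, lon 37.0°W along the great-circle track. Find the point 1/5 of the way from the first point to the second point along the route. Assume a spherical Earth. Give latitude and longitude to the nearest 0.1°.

Convert each endpoint to a unit vector on the sphere (x = cos φ cos λ, y = cos φ sin λ, z = sin φ).
The central angle between the endpoints is δ = arccos(p₁·p₂) ≈ 0.501 rad (28.7°).
Interpolate at f = 1/5 with slerp weights a = sin((1−f)δ)/sin δ ≈ 0.812, b = sin(fδ)/sin δ ≈ 0.208.
p = a·p₁ + b·p₂ ≈ (-0.064, -0.324, -0.944); φ = arcsin(p_z) ≈ -70.73°, λ = atan2(p_y, p_x) ≈ -101.22°.

≈ lat 70.7°S, lon 101.2°W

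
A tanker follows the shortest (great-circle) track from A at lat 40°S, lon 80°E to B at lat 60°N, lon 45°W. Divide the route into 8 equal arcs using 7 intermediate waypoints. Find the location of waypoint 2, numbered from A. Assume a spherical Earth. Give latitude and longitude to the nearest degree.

Convert each endpoint to a unit vector on the sphere (x = cos φ cos λ, y = cos φ sin λ, z = sin φ).
The central angle between the endpoints is δ = arccos(p₁·p₂) ≈ 2.460 rad (140.9°).
Interpolate at f = 2/8 with slerp weights a = sin((1−f)δ)/sin δ ≈ 1.527, b = sin(fδ)/sin δ ≈ 0.915.
p = a·p₁ + b·p₂ ≈ (0.527, 0.829, -0.189); φ = arcsin(p_z) ≈ -10.90°, λ = atan2(p_y, p_x) ≈ 57.56°.

≈ lat 11°S, lon 58°E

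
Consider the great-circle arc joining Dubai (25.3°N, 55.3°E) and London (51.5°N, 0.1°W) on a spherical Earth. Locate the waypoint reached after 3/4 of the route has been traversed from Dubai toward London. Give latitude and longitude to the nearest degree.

Convert each endpoint to a unit vector on the sphere (x = cos φ cos λ, y = cos φ sin λ, z = sin φ).
The central angle between the endpoints is δ = arccos(p₁·p₂) ≈ 0.858 rad (49.2°).
Interpolate at f = 3/4 with slerp weights a = sin((1−f)δ)/sin δ ≈ 0.281, b = sin(fδ)/sin δ ≈ 0.793.
p = a·p₁ + b·p₂ ≈ (0.639, 0.208, 0.741); φ = arcsin(p_z) ≈ 47.81°, λ = atan2(p_y, p_x) ≈ 18.06°.

≈ 48°N, 18°E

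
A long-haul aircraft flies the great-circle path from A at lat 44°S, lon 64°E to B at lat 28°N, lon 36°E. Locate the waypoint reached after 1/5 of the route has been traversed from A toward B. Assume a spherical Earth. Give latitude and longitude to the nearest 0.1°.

Convert each endpoint to a unit vector on the sphere (x = cos φ cos λ, y = cos φ sin λ, z = sin φ).
The central angle between the endpoints is δ = arccos(p₁·p₂) ≈ 1.334 rad (76.4°).
Interpolate at f = 1/5 with slerp weights a = sin((1−f)δ)/sin δ ≈ 0.901, b = sin(fδ)/sin δ ≈ 0.271.
p = a·p₁ + b·p₂ ≈ (0.478, 0.723, -0.499); φ = arcsin(p_z) ≈ -29.90°, λ = atan2(p_y, p_x) ≈ 56.55°.

≈ lat 29.9°S, lon 56.5°E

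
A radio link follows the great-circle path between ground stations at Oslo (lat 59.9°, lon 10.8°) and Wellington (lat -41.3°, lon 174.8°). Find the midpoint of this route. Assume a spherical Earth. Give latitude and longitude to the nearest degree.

≈ lat 34°, lon 148°

Convert each endpoint to a unit vector on the sphere (x = cos φ cos λ, y = cos φ sin λ, z = sin φ).
The central angle between the endpoints is δ = arccos(p₁·p₂) ≈ 2.774 rad (158.9°).
Interpolate at f = 1/2 with slerp weights a = sin((1−f)δ)/sin δ ≈ 2.735, b = sin(fδ)/sin δ ≈ 2.735.
p = a·p₁ + b·p₂ ≈ (-0.699, 0.443, 0.561); φ = arcsin(p_z) ≈ 34.14°, λ = atan2(p_y, p_x) ≈ 147.62°.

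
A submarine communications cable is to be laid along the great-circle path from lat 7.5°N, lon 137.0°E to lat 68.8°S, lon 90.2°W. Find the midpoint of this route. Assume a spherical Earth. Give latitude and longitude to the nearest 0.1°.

Write both endpoints as unit vectors p₁, p₂ with components (cos φ cos λ, cos φ sin λ, sin φ).
The central angle between the endpoints is δ = arccos(p₁·p₂) ≈ 1.945 rad (111.4°).
Interpolate at f = 1/2 with slerp weights a = sin((1−f)δ)/sin δ ≈ 0.888, b = sin(fδ)/sin δ ≈ 0.888.
p = a·p₁ + b·p₂ ≈ (-0.645, 0.279, -0.712); φ = arcsin(p_z) ≈ -45.37°, λ = atan2(p_y, p_x) ≈ 156.59°.

≈ lat 45.4°S, lon 156.6°E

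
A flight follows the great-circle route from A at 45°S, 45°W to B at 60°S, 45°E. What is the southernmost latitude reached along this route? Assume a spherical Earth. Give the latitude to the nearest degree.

≈ 63°S

The great circle lies in the plane with unit normal n̂ = (p₁ × p₂)/|p₁ × p₂|.
Here n̂_z ≈ +0.447; the vertex latitude is φ_max = arccos|n̂_z| ≈ 63.4°.
Check via Clairaut: cos φ_max = |cos φ₁| · sin C = cos(45.0°)·sin(140.8°) ≈ 0.447, again giving ≈ 63.4°.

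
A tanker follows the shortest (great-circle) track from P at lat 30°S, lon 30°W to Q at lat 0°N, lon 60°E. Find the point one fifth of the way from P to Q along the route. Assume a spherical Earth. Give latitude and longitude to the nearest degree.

≈ lat 28°S, lon 9°W

Convert each endpoint to a unit vector on the sphere (x = cos φ cos λ, y = cos φ sin λ, z = sin φ).
The central angle between the endpoints is δ = arccos(p₁·p₂) ≈ 1.571 rad (90.0°).
Interpolate at f = 1/5 with slerp weights a = sin((1−f)δ)/sin δ ≈ 0.951, b = sin(fδ)/sin δ ≈ 0.309.
p = a·p₁ + b·p₂ ≈ (0.868, -0.144, -0.476); φ = arcsin(p_z) ≈ -28.39°, λ = atan2(p_y, p_x) ≈ -9.43°.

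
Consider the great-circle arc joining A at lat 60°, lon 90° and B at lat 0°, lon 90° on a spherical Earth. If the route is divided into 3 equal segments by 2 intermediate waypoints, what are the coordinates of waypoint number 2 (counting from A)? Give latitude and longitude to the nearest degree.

≈ lat 20°, lon 90°

From cos δ = sin φ₁ sin φ₂ + cos φ₁ cos φ₂ cos Δλ, the central angle is δ ≈ 1.047 rad (60.0°).
Interpolate at f = 2/3 with slerp weights a = sin((1−f)δ)/sin δ ≈ 0.395, b = sin(fδ)/sin δ ≈ 0.742.
p = a·p₁ + b·p₂ ≈ (0.000, 0.940, 0.342); φ = arcsin(p_z) ≈ 20.00°, λ = atan2(p_y, p_x) ≈ 90.00°.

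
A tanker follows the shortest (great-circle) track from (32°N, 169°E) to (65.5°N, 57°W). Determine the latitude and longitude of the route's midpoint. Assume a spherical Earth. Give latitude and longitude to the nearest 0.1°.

Write both endpoints as unit vectors p₁, p₂ with components (cos φ cos λ, cos φ sin λ, sin φ).
The central angle between the endpoints is δ = arccos(p₁·p₂) ≈ 1.331 rad (76.2°).
Interpolate at f = 1/2 with slerp weights a = sin((1−f)δ)/sin δ ≈ 0.636, b = sin(fδ)/sin δ ≈ 0.636.
p = a·p₁ + b·p₂ ≈ (-0.386, -0.118, 0.915); φ = arcsin(p_z) ≈ 66.22°, λ = atan2(p_y, p_x) ≈ -162.96°.

≈ (66.2°N, 163.0°W)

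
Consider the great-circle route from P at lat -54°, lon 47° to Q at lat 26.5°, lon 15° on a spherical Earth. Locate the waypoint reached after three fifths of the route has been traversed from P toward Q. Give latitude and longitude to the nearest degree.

≈ lat -6°, lon 25°

Convert each endpoint to a unit vector on the sphere (x = cos φ cos λ, y = cos φ sin λ, z = sin φ).
The central angle between the endpoints is δ = arccos(p₁·p₂) ≈ 1.486 rad (85.1°).
Interpolate at f = 3/5 with slerp weights a = sin((1−f)δ)/sin δ ≈ 0.562, b = sin(fδ)/sin δ ≈ 0.781.
p = a·p₁ + b·p₂ ≈ (0.900, 0.422, -0.106); φ = arcsin(p_z) ≈ -6.10°, λ = atan2(p_y, p_x) ≈ 25.14°.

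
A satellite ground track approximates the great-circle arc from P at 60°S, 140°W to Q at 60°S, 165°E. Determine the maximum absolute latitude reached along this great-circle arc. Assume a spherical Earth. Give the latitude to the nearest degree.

≈ 63°S

The great circle lies in the plane with unit normal n̂ = (p₁ × p₂)/|p₁ × p₂|.
Here n̂_z ≈ -0.456; the vertex latitude is φ_max = arccos|n̂_z| ≈ 62.9°.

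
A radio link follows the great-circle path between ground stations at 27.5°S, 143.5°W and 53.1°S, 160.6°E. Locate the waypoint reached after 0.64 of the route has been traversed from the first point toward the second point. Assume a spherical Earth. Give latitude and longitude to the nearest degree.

Write both endpoints as unit vectors p₁, p₂ with components (cos φ cos λ, cos φ sin λ, sin φ).
The central angle between the endpoints is δ = arccos(p₁·p₂) ≈ 0.839 rad (48.1°).
Interpolate at f = 0.64 with slerp weights a = sin((1−f)δ)/sin δ ≈ 0.400, b = sin(fδ)/sin δ ≈ 0.688.
p = a·p₁ + b·p₂ ≈ (-0.675, -0.074, -0.735); φ = arcsin(p_z) ≈ -47.27°, λ = atan2(p_y, p_x) ≈ -173.75°.

≈ 47°S, 174°W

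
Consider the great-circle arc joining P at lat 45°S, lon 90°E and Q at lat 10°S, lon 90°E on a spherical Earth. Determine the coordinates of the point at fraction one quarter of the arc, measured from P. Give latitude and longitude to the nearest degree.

≈ lat 36°S, lon 90°E

Write both endpoints as unit vectors p₁, p₂ with components (cos φ cos λ, cos φ sin λ, sin φ).
The central angle between the endpoints is δ = arccos(p₁·p₂) ≈ 0.611 rad (35.0°).
Interpolate at f = 1/4 with slerp weights a = sin((1−f)δ)/sin δ ≈ 0.771, b = sin(fδ)/sin δ ≈ 0.265.
p = a·p₁ + b·p₂ ≈ (0.000, 0.806, -0.591); φ = arcsin(p_z) ≈ -36.25°, λ = atan2(p_y, p_x) ≈ 90.00°.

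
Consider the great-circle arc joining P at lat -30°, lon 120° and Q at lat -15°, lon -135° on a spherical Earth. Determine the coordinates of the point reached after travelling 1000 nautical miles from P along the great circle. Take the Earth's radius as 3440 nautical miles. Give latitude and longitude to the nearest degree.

≈ lat -34°, lon 139°

The haversine formula gives a central angle δ ≈ 1.658 rad (95.0°) between the endpoints. The total great-circle distance is δ·R ≈ 1.658 × 3440 ≈ 5704 nmi, so the target fraction is f = 1000/5704 ≈ 0.175.
Interpolate at f ≈ 0.175 with slerp weights a = sin((1−f)δ)/sin δ ≈ 0.983, b = sin(fδ)/sin δ ≈ 0.288.
p = a·p₁ + b·p₂ ≈ (-0.622, 0.541, -0.566); φ = arcsin(p_z) ≈ -34.47°, λ = atan2(p_y, p_x) ≈ 139.00°.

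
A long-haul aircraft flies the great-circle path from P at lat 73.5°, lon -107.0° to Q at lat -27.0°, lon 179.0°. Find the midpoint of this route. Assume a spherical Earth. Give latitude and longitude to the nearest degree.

≈ lat 27°, lon -165°

Convert each endpoint to a unit vector on the sphere (x = cos φ cos λ, y = cos φ sin λ, z = sin φ).
The central angle between the endpoints is δ = arccos(p₁·p₂) ≈ 1.945 rad (111.4°).
Interpolate at f = 1/2 with slerp weights a = sin((1−f)δ)/sin δ ≈ 0.888, b = sin(fδ)/sin δ ≈ 0.888.
p = a·p₁ + b·p₂ ≈ (-0.865, -0.227, 0.448); φ = arcsin(p_z) ≈ 26.63°, λ = atan2(p_y, p_x) ≈ -165.27°.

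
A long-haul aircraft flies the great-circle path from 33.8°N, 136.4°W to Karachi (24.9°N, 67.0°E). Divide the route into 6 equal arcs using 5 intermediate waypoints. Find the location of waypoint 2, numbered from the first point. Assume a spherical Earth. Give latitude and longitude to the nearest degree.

From cos δ = sin φ₁ sin φ₂ + cos φ₁ cos φ₂ cos Δλ, the central angle is δ ≈ 2.046 rad (117.2°).
Interpolate at f = 2/6 with slerp weights a = sin((1−f)δ)/sin δ ≈ 1.101, b = sin(fδ)/sin δ ≈ 0.709.
p = a·p₁ + b·p₂ ≈ (-0.411, -0.039, 0.911); φ = arcsin(p_z) ≈ 65.61°, λ = atan2(p_y, p_x) ≈ -174.60°.

≈ 66°N, 175°W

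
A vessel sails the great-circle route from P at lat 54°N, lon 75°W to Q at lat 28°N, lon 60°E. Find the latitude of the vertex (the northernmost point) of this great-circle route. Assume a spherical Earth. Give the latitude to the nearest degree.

≈ 68°N

The great circle lies in the plane with unit normal n̂ = (p₁ × p₂)/|p₁ × p₂|.
Here n̂_z ≈ +0.367; the vertex latitude is φ_max = arccos|n̂_z| ≈ 68.5°.
Check via Clairaut: cos φ_max = |cos φ₁| · sin C = cos(54.0°)·sin(38.6°) ≈ 0.367, again giving ≈ 68.5°.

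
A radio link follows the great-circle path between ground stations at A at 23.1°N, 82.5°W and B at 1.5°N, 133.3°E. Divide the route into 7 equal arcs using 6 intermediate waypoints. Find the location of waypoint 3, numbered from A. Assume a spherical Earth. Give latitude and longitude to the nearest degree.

The haversine formula gives a central angle δ ≈ 2.397 rad (137.4°) between the endpoints.
Interpolate at f = 3/7 with slerp weights a = sin((1−f)δ)/sin δ ≈ 1.446, b = sin(fδ)/sin δ ≈ 1.263.
p = a·p₁ + b·p₂ ≈ (-0.692, -0.400, 0.600); φ = arcsin(p_z) ≈ 36.91°, λ = atan2(p_y, p_x) ≈ -150.00°.

≈ 37°N, 150°W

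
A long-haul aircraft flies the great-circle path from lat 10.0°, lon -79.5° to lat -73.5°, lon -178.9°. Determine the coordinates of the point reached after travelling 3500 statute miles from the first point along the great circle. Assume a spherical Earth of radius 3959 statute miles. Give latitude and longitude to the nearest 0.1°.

≈ lat -38.3°, lon -95.9°

Write both endpoints as unit vectors p₁, p₂ with components (cos φ cos λ, cos φ sin λ, sin φ).
The central angle between the endpoints is δ = arccos(p₁·p₂) ≈ 1.785 rad (102.3°). The total great-circle distance is δ·R ≈ 1.785 × 3959 ≈ 7065 mi, so the target fraction is f = 3500/7065 ≈ 0.495.
Interpolate at f ≈ 0.495 with slerp weights a = sin((1−f)δ)/sin δ ≈ 0.802, b = sin(fδ)/sin δ ≈ 0.791.
p = a·p₁ + b·p₂ ≈ (-0.081, -0.781, -0.619); φ = arcsin(p_z) ≈ -38.28°, λ = atan2(p_y, p_x) ≈ -95.91°.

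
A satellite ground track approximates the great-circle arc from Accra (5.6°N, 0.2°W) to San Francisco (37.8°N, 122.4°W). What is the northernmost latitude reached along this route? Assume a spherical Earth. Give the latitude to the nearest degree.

≈ 45°N

The great circle lies in the plane with unit normal n̂ = (p₁ × p₂)/|p₁ × p₂|.
Here n̂_z ≈ -0.713; the vertex latitude is φ_max = arccos|n̂_z| ≈ 44.5°.
Check via Clairaut: cos φ_max = |cos φ₁| · sin C = cos(5.6°)·sin(45.8°) ≈ 0.713, again giving ≈ 44.5°.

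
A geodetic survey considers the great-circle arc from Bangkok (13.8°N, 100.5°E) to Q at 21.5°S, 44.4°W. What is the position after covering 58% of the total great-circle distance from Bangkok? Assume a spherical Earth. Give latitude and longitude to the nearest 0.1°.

The haversine formula gives a central angle δ ≈ 2.544 rad (145.8°) between the endpoints.
Interpolate at f = 0.58 with slerp weights a = sin((1−f)δ)/sin δ ≈ 1.558, b = sin(fδ)/sin δ ≈ 1.769.
p = a·p₁ + b·p₂ ≈ (0.900, 0.336, -0.277); φ = arcsin(p_z) ≈ -16.07°, λ = atan2(p_y, p_x) ≈ 20.45°.

≈ 16.1°S, 20.4°E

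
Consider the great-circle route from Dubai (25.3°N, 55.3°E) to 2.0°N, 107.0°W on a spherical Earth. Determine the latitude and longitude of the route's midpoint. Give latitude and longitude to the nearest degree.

≈ 56°N, 44°W

Write both endpoints as unit vectors p₁, p₂ with components (cos φ cos λ, cos φ sin λ, sin φ).
The central angle between the endpoints is δ = arccos(p₁·p₂) ≈ 2.579 rad (147.8°).
Interpolate at f = 1/2 with slerp weights a = sin((1−f)δ)/sin δ ≈ 1.801, b = sin(fδ)/sin δ ≈ 1.801.
p = a·p₁ + b·p₂ ≈ (0.401, -0.383, 0.833); φ = arcsin(p_z) ≈ 56.36°, λ = atan2(p_y, p_x) ≈ -43.68°.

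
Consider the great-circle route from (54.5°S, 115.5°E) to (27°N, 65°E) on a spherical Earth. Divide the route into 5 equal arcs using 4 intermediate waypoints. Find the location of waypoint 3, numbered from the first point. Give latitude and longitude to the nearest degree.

Write both endpoints as unit vectors p₁, p₂ with components (cos φ cos λ, cos φ sin λ, sin φ).
The central angle between the endpoints is δ = arccos(p₁·p₂) ≈ 1.611 rad (92.3°).
Interpolate at f = 3/5 with slerp weights a = sin((1−f)δ)/sin δ ≈ 0.601, b = sin(fδ)/sin δ ≈ 0.824.
p = a·p₁ + b·p₂ ≈ (0.160, 0.980, -0.116); φ = arcsin(p_z) ≈ -6.64°, λ = atan2(p_y, p_x) ≈ 80.74°.

≈ (7°S, 81°E)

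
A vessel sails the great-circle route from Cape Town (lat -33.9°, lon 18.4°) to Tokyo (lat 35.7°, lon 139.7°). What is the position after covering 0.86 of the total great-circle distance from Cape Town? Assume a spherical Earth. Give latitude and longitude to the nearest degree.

≈ lat 29°, lon 119°

The haversine formula gives a central angle δ ≈ 2.313 rad (132.5°) between the endpoints.
Interpolate at f = 0.86 with slerp weights a = sin((1−f)δ)/sin δ ≈ 0.432, b = sin(fδ)/sin δ ≈ 1.240.
p = a·p₁ + b·p₂ ≈ (-0.428, 0.764, 0.483); φ = arcsin(p_z) ≈ 28.86°, λ = atan2(p_y, p_x) ≈ 119.25°.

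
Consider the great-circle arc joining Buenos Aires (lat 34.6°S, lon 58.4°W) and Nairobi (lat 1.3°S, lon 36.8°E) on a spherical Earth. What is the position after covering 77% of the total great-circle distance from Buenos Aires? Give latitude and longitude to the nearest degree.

Write both endpoints as unit vectors p₁, p₂ with components (cos φ cos λ, cos φ sin λ, sin φ).
The central angle between the endpoints is δ = arccos(p₁·p₂) ≈ 1.633 rad (93.5°).
Interpolate at f = 0.77 with slerp weights a = sin((1−f)δ)/sin δ ≈ 0.367, b = sin(fδ)/sin δ ≈ 0.953.
p = a·p₁ + b·p₂ ≈ (0.921, 0.313, -0.230); φ = arcsin(p_z) ≈ -13.31°, λ = atan2(p_y, p_x) ≈ 18.77°.

≈ lat 13°S, lon 19°E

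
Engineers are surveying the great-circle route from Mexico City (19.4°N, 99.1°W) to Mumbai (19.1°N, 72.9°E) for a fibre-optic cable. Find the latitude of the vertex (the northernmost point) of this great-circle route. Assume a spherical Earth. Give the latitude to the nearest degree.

The great circle lies in the plane with unit normal n̂ = (p₁ × p₂)/|p₁ × p₂|.
Here n̂_z ≈ +0.196; the vertex latitude is φ_max = arccos|n̂_z| ≈ 78.7°.
Check via Clairaut: cos φ_max = |cos φ₁| · sin C = cos(19.4°)·sin(12.0°) ≈ 0.196, again giving ≈ 78.7°.

≈ 79°N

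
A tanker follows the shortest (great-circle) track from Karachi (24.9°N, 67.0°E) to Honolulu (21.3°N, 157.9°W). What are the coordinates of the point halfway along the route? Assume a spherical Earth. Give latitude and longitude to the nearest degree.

The haversine formula gives a central angle δ ≈ 2.033 rad (116.5°) between the endpoints.
Interpolate at f = 1/2 with slerp weights a = sin((1−f)δ)/sin δ ≈ 0.950, b = sin(fδ)/sin δ ≈ 0.950.
p = a·p₁ + b·p₂ ≈ (-0.483, 0.460, 0.745); φ = arcsin(p_z) ≈ 48.15°, λ = atan2(p_y, p_x) ≈ 136.41°.

≈ 48°N, 136°E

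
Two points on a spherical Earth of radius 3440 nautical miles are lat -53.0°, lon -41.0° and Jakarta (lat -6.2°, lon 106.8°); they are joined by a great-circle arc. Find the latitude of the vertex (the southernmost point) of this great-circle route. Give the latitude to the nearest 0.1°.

≈ -69.4°

The great circle lies in the plane with unit normal n̂ = (p₁ × p₂)/|p₁ × p₂|.
Here n̂_z ≈ +0.351; the vertex latitude is φ_max = arccos|n̂_z| ≈ 69.4°.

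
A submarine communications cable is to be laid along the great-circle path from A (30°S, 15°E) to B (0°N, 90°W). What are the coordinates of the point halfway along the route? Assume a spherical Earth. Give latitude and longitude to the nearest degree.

From cos δ = sin φ₁ sin φ₂ + cos φ₁ cos φ₂ cos Δλ, the central angle is δ ≈ 1.797 rad (103.0°).
Interpolate at f = 1/2 with slerp weights a = sin((1−f)δ)/sin δ ≈ 0.803, b = sin(fδ)/sin δ ≈ 0.803.
p = a·p₁ + b·p₂ ≈ (0.672, -0.623, -0.401); φ = arcsin(p_z) ≈ -23.66°, λ = atan2(p_y, p_x) ≈ -42.85°.

≈ (24°S, 43°W)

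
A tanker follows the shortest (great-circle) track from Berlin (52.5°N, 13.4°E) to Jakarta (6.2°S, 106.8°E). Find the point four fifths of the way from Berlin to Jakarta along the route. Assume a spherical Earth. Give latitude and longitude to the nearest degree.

Write both endpoints as unit vectors p₁, p₂ with components (cos φ cos λ, cos φ sin λ, sin φ).
The central angle between the endpoints is δ = arccos(p₁·p₂) ≈ 1.693 rad (97.0°).
Interpolate at f = 4/5 with slerp weights a = sin((1−f)δ)/sin δ ≈ 0.335, b = sin(fδ)/sin δ ≈ 0.984.
p = a·p₁ + b·p₂ ≈ (-0.085, 0.984, 0.159); φ = arcsin(p_z) ≈ 9.16°, λ = atan2(p_y, p_x) ≈ 94.91°.

≈ 9°N, 95°E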